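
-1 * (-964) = 964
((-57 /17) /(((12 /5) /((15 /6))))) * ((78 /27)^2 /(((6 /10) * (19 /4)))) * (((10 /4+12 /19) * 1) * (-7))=1035125 /4617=224.20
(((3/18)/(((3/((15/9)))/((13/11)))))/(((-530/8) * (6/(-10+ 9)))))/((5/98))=1274/236115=0.01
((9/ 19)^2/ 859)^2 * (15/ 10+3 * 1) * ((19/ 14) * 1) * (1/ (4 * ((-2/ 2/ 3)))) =-177147/ 566846087248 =-0.00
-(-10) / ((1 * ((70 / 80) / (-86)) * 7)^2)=4733440 / 2401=1971.45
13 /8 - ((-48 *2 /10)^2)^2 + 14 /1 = -42389203 /5000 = -8477.84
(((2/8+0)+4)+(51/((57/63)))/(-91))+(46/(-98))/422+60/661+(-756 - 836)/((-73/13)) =287.23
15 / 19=0.79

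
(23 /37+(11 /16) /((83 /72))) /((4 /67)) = 501227 /24568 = 20.40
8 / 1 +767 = 775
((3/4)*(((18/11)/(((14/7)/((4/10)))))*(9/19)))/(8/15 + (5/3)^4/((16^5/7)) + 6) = 10319560704/579881779939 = 0.02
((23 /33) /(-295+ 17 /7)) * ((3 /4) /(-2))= 161 /180224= 0.00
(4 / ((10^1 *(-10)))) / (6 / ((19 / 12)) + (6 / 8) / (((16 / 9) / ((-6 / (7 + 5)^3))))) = -38912 / 3684975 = -0.01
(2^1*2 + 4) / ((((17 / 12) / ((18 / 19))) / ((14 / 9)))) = 8.32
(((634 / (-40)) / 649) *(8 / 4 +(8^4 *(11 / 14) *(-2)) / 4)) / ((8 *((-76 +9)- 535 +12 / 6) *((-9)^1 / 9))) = 4755 / 581504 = 0.01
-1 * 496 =-496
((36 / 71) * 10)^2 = 129600 / 5041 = 25.71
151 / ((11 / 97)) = 14647 / 11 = 1331.55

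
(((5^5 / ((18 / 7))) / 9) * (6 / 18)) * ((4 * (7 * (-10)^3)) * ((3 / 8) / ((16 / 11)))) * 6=-210546875 / 108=-1949508.10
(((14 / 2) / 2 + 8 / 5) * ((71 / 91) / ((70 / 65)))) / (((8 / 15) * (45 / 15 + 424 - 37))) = 3621 / 203840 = 0.02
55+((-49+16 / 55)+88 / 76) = 7784 / 1045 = 7.45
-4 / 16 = -1 / 4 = -0.25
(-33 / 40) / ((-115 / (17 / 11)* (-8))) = -0.00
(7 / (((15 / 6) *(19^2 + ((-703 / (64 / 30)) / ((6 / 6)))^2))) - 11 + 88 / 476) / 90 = -717929937731 / 5974396195950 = -0.12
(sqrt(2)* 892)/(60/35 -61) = -21.28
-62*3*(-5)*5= 4650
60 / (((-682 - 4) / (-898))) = 78.54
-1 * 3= -3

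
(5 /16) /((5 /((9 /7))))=9 /112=0.08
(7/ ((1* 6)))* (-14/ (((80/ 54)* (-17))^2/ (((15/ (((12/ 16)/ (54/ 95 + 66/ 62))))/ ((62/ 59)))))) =-3378385017/ 4221480800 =-0.80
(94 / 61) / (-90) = -47 / 2745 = -0.02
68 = 68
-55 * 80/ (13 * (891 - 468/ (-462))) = -67760/ 178581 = -0.38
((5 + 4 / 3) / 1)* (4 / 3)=76 / 9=8.44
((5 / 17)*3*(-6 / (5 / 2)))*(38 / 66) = -228 / 187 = -1.22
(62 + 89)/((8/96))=1812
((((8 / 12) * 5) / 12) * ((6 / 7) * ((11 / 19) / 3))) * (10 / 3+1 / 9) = 1705 / 10773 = 0.16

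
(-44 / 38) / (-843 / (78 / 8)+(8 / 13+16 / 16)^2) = 3718 / 269249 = 0.01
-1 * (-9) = 9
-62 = -62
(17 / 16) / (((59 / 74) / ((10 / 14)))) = 3145 / 3304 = 0.95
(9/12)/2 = 3/8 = 0.38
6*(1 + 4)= 30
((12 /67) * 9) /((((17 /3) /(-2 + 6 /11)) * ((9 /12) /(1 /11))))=-6912 /137819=-0.05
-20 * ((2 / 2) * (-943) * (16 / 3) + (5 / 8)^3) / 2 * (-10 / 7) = -193117025 / 2688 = -71844.13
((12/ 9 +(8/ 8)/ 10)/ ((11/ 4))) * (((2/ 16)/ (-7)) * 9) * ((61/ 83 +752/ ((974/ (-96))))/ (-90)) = -127549223/ 1867450200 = -0.07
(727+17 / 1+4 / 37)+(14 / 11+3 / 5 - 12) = 1493651 / 2035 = 733.98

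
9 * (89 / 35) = 801 / 35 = 22.89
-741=-741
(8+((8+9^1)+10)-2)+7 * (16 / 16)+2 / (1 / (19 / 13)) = 558 / 13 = 42.92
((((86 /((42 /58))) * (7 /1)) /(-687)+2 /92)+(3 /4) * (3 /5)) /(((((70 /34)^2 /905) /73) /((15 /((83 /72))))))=-16038008134026 /107104445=-149741.76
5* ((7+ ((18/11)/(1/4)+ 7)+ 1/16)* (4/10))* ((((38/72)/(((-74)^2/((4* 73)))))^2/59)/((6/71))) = 55044802397/8407276339968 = 0.01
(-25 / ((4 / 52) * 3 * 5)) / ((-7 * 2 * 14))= 65 / 588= 0.11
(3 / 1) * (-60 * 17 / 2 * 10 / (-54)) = 850 / 3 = 283.33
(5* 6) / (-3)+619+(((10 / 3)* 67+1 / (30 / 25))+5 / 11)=55019 / 66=833.62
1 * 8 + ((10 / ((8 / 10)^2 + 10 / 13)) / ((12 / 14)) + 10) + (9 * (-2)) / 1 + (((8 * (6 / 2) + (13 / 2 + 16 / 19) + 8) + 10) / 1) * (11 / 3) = 2469625 / 13053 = 189.20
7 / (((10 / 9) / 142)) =4473 / 5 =894.60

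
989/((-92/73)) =-3139/4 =-784.75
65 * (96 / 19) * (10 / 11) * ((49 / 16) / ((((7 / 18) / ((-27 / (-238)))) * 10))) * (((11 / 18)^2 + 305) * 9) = 73307.68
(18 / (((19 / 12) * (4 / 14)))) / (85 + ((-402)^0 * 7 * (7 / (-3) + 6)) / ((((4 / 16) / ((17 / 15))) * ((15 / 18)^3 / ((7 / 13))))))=6142500 / 29835187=0.21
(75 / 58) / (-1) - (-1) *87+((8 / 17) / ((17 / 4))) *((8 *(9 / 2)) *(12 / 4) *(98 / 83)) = 138883281 / 1391246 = 99.83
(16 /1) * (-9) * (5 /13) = -55.38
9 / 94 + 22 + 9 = 2923 / 94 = 31.10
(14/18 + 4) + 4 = 79/9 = 8.78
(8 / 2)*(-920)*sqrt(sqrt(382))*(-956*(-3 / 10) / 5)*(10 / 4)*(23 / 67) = -12137376*382^(1 / 4) / 67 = -800877.04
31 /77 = 0.40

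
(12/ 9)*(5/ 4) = 5/ 3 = 1.67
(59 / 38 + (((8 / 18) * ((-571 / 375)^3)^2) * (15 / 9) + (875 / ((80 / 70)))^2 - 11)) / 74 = 10704022015089658537736869 / 1351284082031250000000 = 7921.37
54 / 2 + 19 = 46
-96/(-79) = 96/79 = 1.22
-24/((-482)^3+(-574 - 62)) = 6/27995201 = 0.00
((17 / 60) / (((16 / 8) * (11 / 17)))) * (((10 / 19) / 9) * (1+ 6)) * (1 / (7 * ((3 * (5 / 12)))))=289 / 28215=0.01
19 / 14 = 1.36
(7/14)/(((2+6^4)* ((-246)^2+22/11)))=1/157104728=0.00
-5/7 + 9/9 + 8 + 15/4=337/28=12.04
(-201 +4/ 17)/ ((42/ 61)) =-208193/ 714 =-291.59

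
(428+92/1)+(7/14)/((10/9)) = 10409/20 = 520.45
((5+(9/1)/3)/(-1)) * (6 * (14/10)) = -336/5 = -67.20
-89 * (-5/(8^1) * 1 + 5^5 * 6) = -13349555/8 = -1668694.38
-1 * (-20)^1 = 20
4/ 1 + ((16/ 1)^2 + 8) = 268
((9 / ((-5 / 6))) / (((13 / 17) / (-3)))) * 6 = 254.22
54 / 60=9 / 10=0.90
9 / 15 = 3 / 5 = 0.60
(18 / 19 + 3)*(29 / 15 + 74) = 5695 / 19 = 299.74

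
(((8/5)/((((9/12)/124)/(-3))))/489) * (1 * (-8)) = 31744/2445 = 12.98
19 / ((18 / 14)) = 14.78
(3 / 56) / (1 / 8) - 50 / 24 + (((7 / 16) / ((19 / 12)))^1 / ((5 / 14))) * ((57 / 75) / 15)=-84817 / 52500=-1.62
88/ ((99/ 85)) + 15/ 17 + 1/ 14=163883/ 2142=76.51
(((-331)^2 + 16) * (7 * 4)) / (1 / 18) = 55226808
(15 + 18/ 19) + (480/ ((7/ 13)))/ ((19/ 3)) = 20841/ 133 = 156.70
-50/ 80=-5/ 8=-0.62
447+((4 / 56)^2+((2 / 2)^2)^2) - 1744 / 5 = 97221 / 980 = 99.21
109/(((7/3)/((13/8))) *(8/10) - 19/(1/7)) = -0.83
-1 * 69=-69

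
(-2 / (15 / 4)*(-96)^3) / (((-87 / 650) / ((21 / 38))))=-1948238.98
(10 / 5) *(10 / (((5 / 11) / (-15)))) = -660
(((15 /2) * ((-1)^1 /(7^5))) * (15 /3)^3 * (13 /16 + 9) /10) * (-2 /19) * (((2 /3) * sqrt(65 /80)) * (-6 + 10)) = 19625 * sqrt(13) /5109328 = 0.01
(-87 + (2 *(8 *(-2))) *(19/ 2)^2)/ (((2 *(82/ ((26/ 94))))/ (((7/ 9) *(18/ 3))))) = -270725/ 11562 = -23.42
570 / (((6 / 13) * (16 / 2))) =1235 / 8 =154.38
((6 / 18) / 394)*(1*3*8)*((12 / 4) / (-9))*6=-8 / 197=-0.04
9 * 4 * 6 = 216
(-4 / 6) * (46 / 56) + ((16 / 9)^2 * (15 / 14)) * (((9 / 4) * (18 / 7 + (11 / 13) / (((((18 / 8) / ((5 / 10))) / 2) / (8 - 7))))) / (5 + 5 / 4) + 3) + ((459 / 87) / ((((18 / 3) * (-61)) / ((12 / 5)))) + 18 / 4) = 2687998919 / 152125155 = 17.67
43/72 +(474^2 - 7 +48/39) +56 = 210344311/936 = 224726.83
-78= -78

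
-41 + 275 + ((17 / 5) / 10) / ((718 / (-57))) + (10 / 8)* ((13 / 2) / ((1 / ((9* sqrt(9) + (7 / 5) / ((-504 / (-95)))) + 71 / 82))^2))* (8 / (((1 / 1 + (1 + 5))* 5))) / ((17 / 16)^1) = 235157540761751 / 145423352025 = 1617.05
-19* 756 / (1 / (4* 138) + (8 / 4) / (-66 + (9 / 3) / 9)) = 223142688 / 445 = 501444.24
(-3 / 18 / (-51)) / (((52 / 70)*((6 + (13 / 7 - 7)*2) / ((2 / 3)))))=-0.00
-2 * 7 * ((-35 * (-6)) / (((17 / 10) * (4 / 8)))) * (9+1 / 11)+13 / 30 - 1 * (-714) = -172392029 / 5610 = -30729.42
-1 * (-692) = 692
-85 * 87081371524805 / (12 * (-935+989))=-7401916579608425 / 648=-11422710771000.66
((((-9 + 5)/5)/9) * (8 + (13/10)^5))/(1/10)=-390431/37500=-10.41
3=3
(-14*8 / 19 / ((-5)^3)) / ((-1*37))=-112 / 87875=-0.00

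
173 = 173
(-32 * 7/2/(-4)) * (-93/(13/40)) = -104160/13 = -8012.31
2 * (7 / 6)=7 / 3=2.33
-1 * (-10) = 10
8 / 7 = 1.14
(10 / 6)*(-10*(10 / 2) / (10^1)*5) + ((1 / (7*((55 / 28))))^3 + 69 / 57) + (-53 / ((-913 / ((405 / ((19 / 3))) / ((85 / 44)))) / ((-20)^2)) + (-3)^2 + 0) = 9864258608203 / 13381042125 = 737.18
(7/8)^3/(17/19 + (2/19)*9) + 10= 26531/2560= 10.36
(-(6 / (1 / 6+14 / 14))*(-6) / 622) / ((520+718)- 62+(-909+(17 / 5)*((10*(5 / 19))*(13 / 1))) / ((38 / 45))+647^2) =77976 / 658340093425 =0.00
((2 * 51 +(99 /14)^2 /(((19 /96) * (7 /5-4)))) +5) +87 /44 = 6284605 /532532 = 11.80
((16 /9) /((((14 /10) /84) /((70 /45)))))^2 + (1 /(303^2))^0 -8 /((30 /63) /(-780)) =29623945 /729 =40636.41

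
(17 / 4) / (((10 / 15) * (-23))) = -51 / 184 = -0.28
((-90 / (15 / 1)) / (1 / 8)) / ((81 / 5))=-80 / 27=-2.96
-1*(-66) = 66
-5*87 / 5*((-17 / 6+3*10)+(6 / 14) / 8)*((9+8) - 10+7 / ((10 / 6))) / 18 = -132617 / 90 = -1473.52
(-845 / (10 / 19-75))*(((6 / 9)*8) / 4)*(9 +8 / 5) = 680732 / 4245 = 160.36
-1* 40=-40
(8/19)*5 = 40/19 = 2.11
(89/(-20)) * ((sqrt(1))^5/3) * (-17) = 1513/60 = 25.22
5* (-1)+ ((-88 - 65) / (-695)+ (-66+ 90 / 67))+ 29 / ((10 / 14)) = -268555 / 9313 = -28.84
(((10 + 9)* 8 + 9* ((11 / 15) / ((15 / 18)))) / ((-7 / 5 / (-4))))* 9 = 143928 / 35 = 4112.23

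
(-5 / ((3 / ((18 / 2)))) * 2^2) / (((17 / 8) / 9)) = -4320 / 17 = -254.12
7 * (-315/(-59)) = 2205/59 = 37.37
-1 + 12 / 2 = 5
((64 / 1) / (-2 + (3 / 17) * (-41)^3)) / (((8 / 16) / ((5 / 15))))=-2176 / 620391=-0.00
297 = 297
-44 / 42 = -22 / 21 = -1.05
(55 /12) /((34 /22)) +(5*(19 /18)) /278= 63475 /21267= 2.98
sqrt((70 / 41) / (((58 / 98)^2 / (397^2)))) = 19453 * sqrt(2870) / 1189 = 876.49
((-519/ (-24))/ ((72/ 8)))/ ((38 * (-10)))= -173/ 27360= -0.01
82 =82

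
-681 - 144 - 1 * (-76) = -749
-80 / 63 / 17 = -80 / 1071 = -0.07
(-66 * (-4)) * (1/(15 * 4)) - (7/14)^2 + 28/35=99/20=4.95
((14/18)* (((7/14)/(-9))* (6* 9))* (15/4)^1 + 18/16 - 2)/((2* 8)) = -77/128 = -0.60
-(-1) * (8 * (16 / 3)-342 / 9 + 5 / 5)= 17 / 3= 5.67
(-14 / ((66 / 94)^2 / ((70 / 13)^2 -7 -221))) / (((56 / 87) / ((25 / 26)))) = 6732811100 / 797511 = 8442.28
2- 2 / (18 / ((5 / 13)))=229 / 117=1.96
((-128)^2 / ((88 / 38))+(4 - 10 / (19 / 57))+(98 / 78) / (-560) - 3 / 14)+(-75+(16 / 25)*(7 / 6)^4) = 226212041051 / 32432400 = 6974.88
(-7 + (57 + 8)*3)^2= 35344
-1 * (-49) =49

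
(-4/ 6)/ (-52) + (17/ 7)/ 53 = 1697/ 28938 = 0.06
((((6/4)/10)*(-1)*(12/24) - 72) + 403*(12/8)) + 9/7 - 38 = 138799/280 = 495.71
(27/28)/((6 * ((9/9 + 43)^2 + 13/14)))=1/12052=0.00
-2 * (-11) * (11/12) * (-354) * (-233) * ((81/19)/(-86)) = -134734347/1634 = -82456.76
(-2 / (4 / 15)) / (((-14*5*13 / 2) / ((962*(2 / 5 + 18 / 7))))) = 11544 / 245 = 47.12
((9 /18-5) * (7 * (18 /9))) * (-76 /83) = 4788 /83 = 57.69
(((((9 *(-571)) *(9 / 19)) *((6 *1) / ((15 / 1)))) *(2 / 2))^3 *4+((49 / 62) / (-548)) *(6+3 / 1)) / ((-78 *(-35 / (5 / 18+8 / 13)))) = -131472760983462102853 / 108824193660000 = -1208120.70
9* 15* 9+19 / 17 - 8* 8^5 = -4435774 / 17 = -260927.88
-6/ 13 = -0.46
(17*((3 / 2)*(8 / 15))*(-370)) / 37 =-136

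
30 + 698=728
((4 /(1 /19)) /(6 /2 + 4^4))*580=44080 /259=170.19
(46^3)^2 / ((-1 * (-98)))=4737148448 / 49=96676498.94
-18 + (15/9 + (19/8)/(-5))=-2017/120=-16.81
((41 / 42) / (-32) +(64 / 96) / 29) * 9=-0.07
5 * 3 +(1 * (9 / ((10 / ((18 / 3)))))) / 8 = 15.68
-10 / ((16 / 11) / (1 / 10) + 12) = -55 / 146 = -0.38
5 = 5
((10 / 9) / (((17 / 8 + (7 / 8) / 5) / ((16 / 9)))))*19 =30400 / 1863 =16.32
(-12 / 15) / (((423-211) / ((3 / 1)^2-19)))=0.04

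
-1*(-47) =47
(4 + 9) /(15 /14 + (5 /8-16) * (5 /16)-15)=-11648 /16785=-0.69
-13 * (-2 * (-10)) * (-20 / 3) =5200 / 3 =1733.33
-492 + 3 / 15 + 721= 1146 / 5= 229.20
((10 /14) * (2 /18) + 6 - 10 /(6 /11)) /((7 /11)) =-8492 /441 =-19.26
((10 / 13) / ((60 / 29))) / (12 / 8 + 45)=29 / 3627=0.01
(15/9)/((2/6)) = 5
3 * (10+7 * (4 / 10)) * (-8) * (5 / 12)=-128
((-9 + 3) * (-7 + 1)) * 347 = 12492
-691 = -691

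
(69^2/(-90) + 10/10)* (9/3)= -1557/10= -155.70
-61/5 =-12.20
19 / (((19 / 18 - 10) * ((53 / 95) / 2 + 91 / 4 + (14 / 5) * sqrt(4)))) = -129960 / 1751519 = -0.07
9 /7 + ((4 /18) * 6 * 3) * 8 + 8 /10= 1193 /35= 34.09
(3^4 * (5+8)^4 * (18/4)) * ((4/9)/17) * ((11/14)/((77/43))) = 99477963/833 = 119421.32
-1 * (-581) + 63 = 644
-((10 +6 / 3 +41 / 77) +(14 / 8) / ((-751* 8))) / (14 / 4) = -23190341 / 6476624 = -3.58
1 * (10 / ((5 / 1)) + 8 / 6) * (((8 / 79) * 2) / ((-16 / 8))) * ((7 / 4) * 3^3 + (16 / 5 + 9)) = -4756 / 237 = -20.07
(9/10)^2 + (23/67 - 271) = -1807973/6700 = -269.85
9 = 9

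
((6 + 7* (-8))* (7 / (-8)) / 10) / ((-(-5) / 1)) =7 / 8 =0.88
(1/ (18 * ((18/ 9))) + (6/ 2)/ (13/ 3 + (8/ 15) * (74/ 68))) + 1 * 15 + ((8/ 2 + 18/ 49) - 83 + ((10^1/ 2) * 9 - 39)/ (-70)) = -99589529/ 1578780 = -63.08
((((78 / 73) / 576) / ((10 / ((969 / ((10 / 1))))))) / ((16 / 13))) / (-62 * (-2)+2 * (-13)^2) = 54587 / 1726771200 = 0.00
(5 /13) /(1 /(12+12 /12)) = 5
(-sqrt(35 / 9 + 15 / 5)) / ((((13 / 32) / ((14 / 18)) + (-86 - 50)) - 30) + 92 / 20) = 1120 * sqrt(62) / 540549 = 0.02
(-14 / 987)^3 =-8 / 2803221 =-0.00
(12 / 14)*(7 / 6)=1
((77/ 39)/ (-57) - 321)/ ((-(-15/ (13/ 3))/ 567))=-52585.47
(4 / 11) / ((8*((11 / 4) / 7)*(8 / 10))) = 35 / 242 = 0.14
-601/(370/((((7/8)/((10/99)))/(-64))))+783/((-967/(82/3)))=-40141200069/1831884800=-21.91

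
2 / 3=0.67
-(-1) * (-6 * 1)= -6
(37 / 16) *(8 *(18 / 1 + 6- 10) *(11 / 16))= 2849 / 16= 178.06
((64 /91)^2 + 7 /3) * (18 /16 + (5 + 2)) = 22.98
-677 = -677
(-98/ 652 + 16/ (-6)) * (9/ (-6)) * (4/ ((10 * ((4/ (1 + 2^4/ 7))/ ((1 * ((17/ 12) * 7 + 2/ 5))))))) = 7844587/ 547680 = 14.32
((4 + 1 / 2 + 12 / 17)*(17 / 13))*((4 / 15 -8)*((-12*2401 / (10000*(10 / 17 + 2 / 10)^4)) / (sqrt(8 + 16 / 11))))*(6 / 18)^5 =343113538831*sqrt(286) / 11033947814760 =0.53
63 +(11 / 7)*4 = 69.29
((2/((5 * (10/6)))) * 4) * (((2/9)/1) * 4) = 64/75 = 0.85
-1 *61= -61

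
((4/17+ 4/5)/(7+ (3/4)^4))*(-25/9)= -112640/286569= -0.39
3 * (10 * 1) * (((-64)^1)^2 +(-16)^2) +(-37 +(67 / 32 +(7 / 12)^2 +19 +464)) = 37730429 / 288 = 131008.43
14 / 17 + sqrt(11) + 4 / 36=143 / 153 + sqrt(11)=4.25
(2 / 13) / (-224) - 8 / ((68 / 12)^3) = -319409 / 7153328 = -0.04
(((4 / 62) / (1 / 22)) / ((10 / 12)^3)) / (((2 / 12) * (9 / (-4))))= -25344 / 3875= -6.54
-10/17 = -0.59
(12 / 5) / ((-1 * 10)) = -6 / 25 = -0.24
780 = 780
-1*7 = -7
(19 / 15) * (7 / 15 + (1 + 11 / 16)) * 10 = 9823 / 360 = 27.29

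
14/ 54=7/ 27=0.26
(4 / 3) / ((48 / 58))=29 / 18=1.61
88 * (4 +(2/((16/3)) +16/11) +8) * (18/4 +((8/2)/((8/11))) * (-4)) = -42595/2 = -21297.50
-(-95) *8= 760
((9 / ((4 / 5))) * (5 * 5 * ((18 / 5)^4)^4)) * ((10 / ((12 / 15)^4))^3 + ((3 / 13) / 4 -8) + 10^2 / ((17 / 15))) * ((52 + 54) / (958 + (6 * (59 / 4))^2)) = 5994191109124859265125005217589 / 151769160156250000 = 39495448897217.96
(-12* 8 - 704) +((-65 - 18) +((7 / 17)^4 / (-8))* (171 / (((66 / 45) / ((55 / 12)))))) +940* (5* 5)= 120885380973 / 5345344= 22615.08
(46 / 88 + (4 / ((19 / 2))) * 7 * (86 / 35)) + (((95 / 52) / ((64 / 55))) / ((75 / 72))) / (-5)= 648897 / 86944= 7.46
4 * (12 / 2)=24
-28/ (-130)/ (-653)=-14/ 42445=-0.00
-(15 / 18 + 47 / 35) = -457 / 210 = -2.18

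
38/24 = 19/12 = 1.58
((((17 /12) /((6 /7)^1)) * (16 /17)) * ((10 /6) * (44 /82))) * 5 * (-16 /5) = -24640 /1107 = -22.26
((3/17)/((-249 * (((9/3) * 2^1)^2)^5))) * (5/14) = -5/1194448840704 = -0.00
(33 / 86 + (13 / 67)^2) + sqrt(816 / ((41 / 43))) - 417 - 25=-170473197 / 386054 + 4* sqrt(89913) / 41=-412.32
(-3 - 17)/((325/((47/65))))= -188/4225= -0.04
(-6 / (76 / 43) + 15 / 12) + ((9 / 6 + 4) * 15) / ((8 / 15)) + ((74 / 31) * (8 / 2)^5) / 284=107825949 / 669104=161.15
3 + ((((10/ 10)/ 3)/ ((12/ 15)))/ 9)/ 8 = 2597/ 864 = 3.01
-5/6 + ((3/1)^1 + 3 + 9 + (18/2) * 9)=571/6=95.17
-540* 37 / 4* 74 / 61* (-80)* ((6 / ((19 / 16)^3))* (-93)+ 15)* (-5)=322714046916000 / 418399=771306926.92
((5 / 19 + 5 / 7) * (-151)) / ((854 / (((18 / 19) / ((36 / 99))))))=-971685 / 2158058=-0.45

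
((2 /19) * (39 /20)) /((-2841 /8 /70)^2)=407680 /51118113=0.01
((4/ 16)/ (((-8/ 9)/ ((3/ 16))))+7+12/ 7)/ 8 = 31043/ 28672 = 1.08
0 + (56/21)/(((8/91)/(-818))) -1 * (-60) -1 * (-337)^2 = -414965/3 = -138321.67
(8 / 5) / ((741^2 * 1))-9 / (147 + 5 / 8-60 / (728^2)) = -3273640150264 / 53699317396335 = -0.06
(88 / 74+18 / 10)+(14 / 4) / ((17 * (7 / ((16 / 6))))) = 28943 / 9435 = 3.07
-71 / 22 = -3.23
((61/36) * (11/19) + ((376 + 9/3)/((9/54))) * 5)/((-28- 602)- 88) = -7777751/491112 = -15.84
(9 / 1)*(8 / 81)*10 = 80 / 9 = 8.89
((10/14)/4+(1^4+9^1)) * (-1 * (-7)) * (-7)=-1995/4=-498.75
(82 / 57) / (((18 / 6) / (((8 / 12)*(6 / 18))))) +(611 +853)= 1464.11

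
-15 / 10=-3 / 2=-1.50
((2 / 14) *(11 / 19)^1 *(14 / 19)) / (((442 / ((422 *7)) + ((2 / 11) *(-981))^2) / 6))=23590644 / 2052521645969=0.00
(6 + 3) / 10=9 / 10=0.90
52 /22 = 26 /11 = 2.36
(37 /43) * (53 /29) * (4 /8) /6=1961 /14964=0.13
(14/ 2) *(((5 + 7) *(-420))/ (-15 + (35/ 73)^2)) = 18800712/ 7871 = 2388.61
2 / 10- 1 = -4 / 5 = -0.80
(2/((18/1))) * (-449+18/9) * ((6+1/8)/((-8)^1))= 7301/192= 38.03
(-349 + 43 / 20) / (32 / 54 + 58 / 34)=-3184083 / 21100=-150.90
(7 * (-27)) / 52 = -189 / 52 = -3.63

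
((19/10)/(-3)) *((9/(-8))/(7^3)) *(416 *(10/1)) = 2964/343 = 8.64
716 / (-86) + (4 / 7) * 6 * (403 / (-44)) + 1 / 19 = -2495949 / 62909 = -39.68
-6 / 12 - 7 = -15 / 2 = -7.50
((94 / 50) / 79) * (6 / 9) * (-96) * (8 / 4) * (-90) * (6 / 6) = 108288 / 395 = 274.15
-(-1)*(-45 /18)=-5 /2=-2.50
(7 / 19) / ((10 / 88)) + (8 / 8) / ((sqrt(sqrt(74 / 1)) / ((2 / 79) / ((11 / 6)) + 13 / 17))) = 11501* 74^(3 / 4) / 1093202 + 308 / 95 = 3.51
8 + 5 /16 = 133 /16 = 8.31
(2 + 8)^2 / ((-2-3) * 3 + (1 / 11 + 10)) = -20.37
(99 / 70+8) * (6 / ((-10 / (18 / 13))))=-17793 / 2275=-7.82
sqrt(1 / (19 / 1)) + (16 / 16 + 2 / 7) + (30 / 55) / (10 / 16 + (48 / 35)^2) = sqrt(19) / 19 + 2842743 / 1890889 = 1.73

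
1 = 1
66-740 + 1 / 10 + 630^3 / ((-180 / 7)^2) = 1887418 / 5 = 377483.60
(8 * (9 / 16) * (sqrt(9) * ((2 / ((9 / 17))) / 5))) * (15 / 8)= 153 / 8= 19.12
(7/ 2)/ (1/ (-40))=-140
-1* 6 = -6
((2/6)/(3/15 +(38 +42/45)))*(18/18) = 5/587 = 0.01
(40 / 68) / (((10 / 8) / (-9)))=-72 / 17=-4.24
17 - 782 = -765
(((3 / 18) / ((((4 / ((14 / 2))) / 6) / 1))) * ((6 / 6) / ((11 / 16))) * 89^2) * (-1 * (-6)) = 1330728 / 11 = 120975.27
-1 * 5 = -5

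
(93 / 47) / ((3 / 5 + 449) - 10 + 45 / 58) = 26970 / 6002323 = 0.00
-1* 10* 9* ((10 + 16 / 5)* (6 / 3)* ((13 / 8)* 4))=-15444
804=804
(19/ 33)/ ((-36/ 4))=-19/ 297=-0.06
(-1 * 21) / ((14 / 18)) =-27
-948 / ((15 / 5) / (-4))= 1264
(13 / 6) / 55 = 13 / 330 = 0.04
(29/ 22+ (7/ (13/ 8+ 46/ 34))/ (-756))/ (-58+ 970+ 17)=316367/ 223489530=0.00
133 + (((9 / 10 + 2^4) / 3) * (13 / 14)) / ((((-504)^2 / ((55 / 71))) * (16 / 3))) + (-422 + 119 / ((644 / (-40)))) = -55079593350335 / 185834041344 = -296.39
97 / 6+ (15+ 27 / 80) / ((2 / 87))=328007 / 480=683.35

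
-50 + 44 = -6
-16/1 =-16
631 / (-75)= -631 / 75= -8.41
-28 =-28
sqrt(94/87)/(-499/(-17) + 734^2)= 17 * sqrt(8178)/796863537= 0.00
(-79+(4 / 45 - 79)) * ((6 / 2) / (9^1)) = -7106 / 135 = -52.64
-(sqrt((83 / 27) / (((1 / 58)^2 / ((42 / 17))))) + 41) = -58*sqrt(19754) / 51 - 41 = -200.84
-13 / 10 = -1.30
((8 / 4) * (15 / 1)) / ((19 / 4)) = 120 / 19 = 6.32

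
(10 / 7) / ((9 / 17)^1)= 170 / 63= 2.70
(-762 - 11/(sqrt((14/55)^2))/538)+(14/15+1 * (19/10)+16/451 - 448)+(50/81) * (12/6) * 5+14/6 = -329825563061/275151492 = -1198.71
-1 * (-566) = 566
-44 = -44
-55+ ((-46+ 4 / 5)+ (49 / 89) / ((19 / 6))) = -845721 / 8455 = -100.03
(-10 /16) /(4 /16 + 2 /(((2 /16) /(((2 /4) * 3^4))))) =-5 /5186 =-0.00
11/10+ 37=381/10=38.10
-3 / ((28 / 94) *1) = -141 / 14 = -10.07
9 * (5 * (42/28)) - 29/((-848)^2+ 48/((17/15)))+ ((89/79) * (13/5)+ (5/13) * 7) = 4590405364453/62777880880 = 73.12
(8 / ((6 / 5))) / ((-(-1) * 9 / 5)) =100 / 27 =3.70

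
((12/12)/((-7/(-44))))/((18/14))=44/9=4.89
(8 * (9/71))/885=24/20945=0.00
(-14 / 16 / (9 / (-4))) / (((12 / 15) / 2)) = 35 / 36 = 0.97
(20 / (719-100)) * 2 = 40 / 619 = 0.06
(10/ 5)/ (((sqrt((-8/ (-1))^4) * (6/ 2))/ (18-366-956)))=-163/ 12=-13.58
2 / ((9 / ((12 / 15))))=8 / 45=0.18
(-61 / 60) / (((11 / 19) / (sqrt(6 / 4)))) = -1159 * sqrt(6) / 1320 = -2.15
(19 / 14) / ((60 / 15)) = 19 / 56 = 0.34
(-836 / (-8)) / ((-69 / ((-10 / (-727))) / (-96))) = 33440 / 16721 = 2.00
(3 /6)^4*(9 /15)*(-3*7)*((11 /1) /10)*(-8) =6.93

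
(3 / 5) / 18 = 1 / 30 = 0.03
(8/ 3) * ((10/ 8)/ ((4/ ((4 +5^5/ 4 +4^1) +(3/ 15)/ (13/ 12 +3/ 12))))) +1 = 3953/ 6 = 658.83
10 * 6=60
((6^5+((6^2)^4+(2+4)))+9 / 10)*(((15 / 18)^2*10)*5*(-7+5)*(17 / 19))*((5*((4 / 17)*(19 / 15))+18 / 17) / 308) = -867706.90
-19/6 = -3.17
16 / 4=4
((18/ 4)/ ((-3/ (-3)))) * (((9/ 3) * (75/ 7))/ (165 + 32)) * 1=2025/ 2758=0.73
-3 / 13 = -0.23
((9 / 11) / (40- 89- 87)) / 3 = -3 / 1496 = -0.00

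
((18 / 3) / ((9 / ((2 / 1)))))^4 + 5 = 8.16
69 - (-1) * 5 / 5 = 70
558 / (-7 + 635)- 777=-776.11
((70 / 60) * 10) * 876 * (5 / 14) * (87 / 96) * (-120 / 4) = -793875 / 8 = -99234.38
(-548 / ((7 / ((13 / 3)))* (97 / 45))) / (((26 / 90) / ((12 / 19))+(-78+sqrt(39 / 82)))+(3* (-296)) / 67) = 69939463932000* sqrt(3198) / 300401592989026319+520720190291854800 / 300401592989026319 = 1.75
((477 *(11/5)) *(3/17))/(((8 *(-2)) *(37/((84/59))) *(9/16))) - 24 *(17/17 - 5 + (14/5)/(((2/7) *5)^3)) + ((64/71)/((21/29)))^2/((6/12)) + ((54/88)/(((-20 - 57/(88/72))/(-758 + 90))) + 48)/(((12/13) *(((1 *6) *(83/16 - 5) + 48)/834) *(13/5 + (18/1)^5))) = 26873797707665205730223846/357087841728028440474375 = 75.26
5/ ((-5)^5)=-1/ 625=-0.00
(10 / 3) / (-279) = -10 / 837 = -0.01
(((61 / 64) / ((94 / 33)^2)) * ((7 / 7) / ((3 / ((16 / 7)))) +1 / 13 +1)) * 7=5557893 / 3675776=1.51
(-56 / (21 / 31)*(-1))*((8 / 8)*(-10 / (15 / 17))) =-8432 / 9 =-936.89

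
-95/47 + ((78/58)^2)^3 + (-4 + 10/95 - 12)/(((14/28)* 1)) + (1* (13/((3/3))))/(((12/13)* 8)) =-1332688234693123/50993013662688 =-26.13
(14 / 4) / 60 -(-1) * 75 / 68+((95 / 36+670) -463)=1290097 / 6120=210.80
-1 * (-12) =12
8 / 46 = 4 / 23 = 0.17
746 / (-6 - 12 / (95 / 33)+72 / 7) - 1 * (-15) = 248630 / 39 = 6375.13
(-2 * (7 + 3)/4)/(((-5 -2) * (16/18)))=45/56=0.80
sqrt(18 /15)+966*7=sqrt(30) /5+6762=6763.10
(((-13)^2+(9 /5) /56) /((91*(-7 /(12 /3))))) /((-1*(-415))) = -47329 /18504850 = -0.00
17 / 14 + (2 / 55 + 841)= 648533 / 770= 842.25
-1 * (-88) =88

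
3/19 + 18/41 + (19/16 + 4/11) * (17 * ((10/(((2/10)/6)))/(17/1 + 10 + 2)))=271743765/994004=273.38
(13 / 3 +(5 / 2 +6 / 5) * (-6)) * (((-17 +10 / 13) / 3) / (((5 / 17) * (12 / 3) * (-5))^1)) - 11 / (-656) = -157494949 / 9594000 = -16.42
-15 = -15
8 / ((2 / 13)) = 52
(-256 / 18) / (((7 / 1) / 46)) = -5888 / 63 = -93.46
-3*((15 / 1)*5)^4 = -94921875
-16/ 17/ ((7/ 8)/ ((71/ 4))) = -2272/ 119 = -19.09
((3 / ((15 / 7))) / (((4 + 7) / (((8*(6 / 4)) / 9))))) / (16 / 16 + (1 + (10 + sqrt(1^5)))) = 28 / 2145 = 0.01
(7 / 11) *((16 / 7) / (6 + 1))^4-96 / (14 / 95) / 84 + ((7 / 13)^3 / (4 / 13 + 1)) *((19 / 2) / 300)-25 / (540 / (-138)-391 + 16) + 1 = -2885201663899999 / 432038728521400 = -6.68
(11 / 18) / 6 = 11 / 108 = 0.10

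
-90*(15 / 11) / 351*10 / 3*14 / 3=-7000 / 1287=-5.44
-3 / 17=-0.18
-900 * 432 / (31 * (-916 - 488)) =3600 / 403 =8.93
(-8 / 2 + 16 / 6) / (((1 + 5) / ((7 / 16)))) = -7 / 72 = -0.10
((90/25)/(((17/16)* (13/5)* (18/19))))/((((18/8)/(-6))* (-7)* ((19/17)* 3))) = 128/819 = 0.16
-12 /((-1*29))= 12 /29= 0.41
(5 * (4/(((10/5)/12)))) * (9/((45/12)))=288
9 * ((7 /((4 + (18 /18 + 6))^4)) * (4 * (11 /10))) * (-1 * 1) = -126 /6655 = -0.02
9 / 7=1.29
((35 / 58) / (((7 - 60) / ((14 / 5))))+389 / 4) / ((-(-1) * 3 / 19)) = 11356243 / 18444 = 615.71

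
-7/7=-1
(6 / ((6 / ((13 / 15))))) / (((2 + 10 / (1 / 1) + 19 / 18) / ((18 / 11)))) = 1404 / 12925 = 0.11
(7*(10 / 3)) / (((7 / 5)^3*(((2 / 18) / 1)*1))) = 3750 / 49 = 76.53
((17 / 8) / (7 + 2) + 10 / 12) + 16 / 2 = 9.07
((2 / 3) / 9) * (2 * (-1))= -4 / 27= -0.15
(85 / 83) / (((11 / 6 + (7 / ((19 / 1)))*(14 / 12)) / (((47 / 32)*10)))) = 379525 / 57104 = 6.65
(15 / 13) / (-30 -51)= -0.01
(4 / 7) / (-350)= -0.00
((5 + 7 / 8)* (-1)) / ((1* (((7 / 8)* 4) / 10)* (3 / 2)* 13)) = -235 / 273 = -0.86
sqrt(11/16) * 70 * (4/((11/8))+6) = 1715 * sqrt(11)/11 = 517.09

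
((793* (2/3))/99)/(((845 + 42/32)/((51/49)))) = 431392/65687391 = 0.01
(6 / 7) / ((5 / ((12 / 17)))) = 72 / 595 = 0.12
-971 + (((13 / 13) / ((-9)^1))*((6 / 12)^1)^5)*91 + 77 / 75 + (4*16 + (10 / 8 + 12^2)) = -5479483 / 7200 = -761.04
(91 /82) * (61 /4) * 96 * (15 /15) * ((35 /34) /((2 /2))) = 1165710 /697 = 1672.47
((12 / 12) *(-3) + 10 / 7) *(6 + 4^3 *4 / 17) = -3938 / 119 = -33.09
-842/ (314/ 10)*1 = -4210/ 157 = -26.82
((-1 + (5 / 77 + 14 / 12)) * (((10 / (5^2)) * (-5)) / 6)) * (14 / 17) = -107 / 1683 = -0.06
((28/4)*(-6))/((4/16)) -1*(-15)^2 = -393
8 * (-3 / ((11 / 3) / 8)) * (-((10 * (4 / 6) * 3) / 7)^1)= 11520 / 77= 149.61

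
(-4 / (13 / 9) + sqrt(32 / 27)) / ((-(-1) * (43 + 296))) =-12 / 1469 + 4 * sqrt(6) / 3051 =-0.00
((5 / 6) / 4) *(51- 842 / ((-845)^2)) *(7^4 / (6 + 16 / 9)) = 37470451557 / 11424400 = 3279.86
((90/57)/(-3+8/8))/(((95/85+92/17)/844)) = -71740/703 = -102.05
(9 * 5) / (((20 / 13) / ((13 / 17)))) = 1521 / 68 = 22.37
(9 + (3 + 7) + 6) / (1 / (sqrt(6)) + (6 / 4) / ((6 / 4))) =30 - 5* sqrt(6) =17.75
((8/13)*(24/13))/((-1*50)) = -96/4225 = -0.02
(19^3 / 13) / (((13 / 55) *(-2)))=-1116.11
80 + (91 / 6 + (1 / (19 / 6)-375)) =-31865 / 114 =-279.52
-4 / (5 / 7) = -28 / 5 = -5.60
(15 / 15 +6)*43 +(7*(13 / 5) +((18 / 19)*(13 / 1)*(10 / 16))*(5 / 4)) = 499809 / 1520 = 328.82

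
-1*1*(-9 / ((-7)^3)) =-9 / 343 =-0.03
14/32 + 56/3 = 917/48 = 19.10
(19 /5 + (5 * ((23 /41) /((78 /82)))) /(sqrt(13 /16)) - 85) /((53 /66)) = -26796 /265 + 10120 * sqrt(13) /8957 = -97.04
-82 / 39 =-2.10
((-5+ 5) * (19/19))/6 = 0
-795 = -795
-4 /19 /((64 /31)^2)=-961 /19456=-0.05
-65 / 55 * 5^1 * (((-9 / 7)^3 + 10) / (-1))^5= 9344074181189377565 / 52223176609373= 178925.81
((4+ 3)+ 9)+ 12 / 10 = 86 / 5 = 17.20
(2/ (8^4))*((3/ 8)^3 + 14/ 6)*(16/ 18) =3665/ 3538944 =0.00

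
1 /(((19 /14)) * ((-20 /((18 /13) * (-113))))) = 7119 /1235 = 5.76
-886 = -886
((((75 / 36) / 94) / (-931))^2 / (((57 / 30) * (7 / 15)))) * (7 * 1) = 15625 / 3492367289376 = 0.00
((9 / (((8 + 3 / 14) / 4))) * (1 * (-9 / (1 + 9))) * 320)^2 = 21069103104 / 13225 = 1593126.89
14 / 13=1.08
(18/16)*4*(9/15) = 27/10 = 2.70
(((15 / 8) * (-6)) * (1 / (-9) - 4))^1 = 185 / 4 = 46.25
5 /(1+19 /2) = 10 /21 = 0.48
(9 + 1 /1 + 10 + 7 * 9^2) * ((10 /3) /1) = 5870 /3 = 1956.67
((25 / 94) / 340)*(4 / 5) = 1 / 1598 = 0.00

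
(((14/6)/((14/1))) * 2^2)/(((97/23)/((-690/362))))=-5290/17557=-0.30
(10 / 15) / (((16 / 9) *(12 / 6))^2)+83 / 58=22031 / 14848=1.48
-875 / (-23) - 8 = 691 / 23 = 30.04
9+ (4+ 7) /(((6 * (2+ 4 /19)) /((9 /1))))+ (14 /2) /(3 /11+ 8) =6301 /364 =17.31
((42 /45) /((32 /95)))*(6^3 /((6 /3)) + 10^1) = 7847 /24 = 326.96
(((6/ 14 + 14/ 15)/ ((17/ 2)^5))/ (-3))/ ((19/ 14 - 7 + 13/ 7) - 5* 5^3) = 9152/ 562455052695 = 0.00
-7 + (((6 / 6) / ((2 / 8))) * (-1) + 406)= 395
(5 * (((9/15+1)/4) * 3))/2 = 3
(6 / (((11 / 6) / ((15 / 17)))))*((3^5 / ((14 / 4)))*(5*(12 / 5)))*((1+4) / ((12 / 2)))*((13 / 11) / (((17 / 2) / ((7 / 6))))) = 11372400 / 34969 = 325.21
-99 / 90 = -11 / 10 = -1.10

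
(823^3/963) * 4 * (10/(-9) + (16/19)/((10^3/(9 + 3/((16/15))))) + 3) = 181001899186667/41168250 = 4396638.17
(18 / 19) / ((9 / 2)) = 4 / 19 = 0.21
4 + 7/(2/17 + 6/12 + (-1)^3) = -186/13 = -14.31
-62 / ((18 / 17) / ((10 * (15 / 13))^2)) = -1317500 / 169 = -7795.86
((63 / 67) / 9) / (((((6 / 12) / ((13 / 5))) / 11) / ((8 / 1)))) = 16016 / 335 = 47.81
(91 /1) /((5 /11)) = 1001 /5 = 200.20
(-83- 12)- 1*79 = -174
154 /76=77 /38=2.03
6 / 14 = 3 / 7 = 0.43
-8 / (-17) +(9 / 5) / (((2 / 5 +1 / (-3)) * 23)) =643 / 391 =1.64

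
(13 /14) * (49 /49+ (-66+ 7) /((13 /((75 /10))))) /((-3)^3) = 859 /756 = 1.14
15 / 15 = 1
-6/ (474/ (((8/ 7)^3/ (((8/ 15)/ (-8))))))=0.28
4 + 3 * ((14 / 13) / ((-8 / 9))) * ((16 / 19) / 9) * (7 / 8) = 1829 / 494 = 3.70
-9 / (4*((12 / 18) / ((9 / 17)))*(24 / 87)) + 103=105017 / 1088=96.52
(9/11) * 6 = 54/11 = 4.91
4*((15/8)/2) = 15/4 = 3.75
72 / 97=0.74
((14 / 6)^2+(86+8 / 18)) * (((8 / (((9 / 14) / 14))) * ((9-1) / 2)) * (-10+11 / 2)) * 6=-1728981.33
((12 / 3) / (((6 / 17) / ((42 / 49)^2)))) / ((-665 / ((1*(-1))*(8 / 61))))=3264 / 1987685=0.00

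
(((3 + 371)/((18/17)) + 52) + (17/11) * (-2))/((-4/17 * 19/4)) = -676787/1881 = -359.80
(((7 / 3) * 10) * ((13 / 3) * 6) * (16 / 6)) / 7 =2080 / 9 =231.11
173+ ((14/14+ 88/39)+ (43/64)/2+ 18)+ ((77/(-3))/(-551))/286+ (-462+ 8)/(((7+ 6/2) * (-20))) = 13537211171/68764800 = 196.86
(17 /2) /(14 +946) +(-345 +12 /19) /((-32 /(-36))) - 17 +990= 21362483 /36480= 585.59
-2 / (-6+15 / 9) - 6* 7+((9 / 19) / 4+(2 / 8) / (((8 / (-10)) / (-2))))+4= -72707 / 1976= -36.80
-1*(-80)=80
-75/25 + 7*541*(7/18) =26455/18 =1469.72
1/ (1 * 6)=1/ 6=0.17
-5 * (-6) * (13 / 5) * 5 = 390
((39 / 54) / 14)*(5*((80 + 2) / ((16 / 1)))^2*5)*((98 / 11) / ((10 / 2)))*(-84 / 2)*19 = -48165.58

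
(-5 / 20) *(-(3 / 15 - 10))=-49 / 20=-2.45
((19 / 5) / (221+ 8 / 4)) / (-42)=-19 / 46830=-0.00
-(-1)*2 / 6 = 1 / 3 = 0.33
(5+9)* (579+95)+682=10118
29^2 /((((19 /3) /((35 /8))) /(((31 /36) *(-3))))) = -1500.80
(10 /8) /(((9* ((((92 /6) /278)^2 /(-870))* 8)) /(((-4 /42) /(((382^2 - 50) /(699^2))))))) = 6844188442725 /4321371376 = 1583.80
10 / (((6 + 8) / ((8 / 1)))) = 40 / 7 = 5.71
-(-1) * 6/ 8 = 3/ 4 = 0.75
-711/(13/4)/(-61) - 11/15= 33937/11895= 2.85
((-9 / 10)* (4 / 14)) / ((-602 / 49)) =9 / 430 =0.02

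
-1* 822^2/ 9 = -75076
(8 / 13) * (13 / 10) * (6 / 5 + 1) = 44 / 25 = 1.76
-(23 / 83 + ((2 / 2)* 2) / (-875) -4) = 3.73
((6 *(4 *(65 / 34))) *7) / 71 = 5460 / 1207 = 4.52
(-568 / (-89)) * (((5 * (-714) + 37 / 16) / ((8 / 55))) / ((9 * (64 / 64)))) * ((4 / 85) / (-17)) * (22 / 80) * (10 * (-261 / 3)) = -14221601537 / 1234608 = -11519.12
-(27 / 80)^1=-27 / 80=-0.34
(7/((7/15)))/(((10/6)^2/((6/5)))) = 162/25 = 6.48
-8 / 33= -0.24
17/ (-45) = -17/ 45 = -0.38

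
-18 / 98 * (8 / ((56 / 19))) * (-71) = 12141 / 343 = 35.40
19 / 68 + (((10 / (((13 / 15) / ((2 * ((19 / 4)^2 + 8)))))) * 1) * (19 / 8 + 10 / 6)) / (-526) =-19119649 / 3719872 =-5.14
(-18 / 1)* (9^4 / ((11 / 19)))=-2243862 / 11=-203987.45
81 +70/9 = 799/9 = 88.78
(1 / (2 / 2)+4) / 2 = 2.50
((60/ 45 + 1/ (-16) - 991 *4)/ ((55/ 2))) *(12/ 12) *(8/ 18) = -190211/ 2970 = -64.04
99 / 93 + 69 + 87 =4869 / 31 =157.06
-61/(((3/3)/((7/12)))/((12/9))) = -427/9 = -47.44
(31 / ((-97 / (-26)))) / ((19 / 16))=12896 / 1843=7.00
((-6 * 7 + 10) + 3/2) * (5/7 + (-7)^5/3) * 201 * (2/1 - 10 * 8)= -18750036162/7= -2678576594.57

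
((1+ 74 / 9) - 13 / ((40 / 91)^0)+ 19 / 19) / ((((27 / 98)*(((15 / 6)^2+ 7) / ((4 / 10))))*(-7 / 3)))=560 / 4293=0.13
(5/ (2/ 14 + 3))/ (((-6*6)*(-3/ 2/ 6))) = 35/ 198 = 0.18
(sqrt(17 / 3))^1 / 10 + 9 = sqrt(51) / 30 + 9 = 9.24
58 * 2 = 116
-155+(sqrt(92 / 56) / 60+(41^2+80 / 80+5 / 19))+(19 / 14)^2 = sqrt(322) / 840+5694387 / 3724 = 1529.13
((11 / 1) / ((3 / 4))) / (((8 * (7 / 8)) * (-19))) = -44 / 399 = -0.11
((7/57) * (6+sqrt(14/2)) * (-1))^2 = 196 * sqrt(7)/1083+2107/3249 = 1.13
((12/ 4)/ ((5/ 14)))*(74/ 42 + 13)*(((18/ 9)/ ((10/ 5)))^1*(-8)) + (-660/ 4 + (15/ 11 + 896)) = -2856/ 11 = -259.64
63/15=21/5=4.20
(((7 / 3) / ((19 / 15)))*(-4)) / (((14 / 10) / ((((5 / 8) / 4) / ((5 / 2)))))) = -25 / 76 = -0.33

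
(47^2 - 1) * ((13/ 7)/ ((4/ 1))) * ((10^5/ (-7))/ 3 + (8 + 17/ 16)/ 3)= -478096515/ 98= -4878535.87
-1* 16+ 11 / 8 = -117 / 8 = -14.62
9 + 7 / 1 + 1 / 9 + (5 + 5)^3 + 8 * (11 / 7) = 64807 / 63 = 1028.68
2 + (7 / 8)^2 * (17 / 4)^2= 16209 / 1024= 15.83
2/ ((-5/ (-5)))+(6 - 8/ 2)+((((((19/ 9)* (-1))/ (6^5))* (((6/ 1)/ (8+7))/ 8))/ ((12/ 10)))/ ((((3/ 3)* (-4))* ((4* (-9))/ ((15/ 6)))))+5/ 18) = 2069286817/ 483729408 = 4.28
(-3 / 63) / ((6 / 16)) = -0.13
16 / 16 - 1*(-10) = 11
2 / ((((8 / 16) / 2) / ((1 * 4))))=32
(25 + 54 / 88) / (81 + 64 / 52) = 0.31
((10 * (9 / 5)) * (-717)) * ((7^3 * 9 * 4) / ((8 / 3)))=-59761233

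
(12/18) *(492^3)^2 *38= 359321293302939648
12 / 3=4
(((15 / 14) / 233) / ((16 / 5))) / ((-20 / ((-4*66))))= 495 / 26096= 0.02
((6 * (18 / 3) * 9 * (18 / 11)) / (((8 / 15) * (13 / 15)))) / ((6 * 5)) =10935 / 286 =38.23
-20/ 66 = -10/ 33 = -0.30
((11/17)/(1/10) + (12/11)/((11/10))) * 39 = 598650/2057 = 291.03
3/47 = 0.06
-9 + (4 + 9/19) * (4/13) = -1883/247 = -7.62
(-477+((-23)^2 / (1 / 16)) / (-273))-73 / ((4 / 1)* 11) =-6122069 / 12012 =-509.66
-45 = -45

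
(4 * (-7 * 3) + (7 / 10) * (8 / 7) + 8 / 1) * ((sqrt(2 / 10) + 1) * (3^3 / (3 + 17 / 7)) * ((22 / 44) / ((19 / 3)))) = -42.73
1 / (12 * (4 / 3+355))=0.00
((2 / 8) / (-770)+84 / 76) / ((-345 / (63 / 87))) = -64661 / 27880600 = -0.00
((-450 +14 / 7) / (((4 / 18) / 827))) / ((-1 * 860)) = 1938.64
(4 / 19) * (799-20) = 164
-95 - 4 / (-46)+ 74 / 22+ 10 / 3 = -66956 / 759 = -88.22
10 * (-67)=-670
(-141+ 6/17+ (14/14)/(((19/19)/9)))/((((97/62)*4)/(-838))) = 29069382/1649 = 17628.49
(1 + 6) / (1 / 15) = 105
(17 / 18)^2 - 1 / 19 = 5167 / 6156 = 0.84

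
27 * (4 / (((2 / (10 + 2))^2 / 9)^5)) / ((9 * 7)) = 42845606719488 / 7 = 6120800959926.86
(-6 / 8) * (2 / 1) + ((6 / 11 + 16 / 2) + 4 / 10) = 819 / 110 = 7.45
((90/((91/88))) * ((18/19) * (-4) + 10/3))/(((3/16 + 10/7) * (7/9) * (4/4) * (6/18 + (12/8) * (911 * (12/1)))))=-456192/236854247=-0.00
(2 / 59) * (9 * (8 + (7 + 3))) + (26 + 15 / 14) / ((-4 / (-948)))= 5304093 / 826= 6421.42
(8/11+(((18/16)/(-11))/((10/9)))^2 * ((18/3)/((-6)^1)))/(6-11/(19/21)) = -10576141/90604800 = -0.12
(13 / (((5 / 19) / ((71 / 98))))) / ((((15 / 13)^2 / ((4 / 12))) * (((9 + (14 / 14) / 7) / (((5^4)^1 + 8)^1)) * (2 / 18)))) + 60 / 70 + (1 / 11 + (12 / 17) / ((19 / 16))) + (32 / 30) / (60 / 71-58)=13528245631466413 / 2422236432000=5585.02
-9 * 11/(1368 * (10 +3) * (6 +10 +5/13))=-11/32376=-0.00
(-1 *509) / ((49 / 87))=-44283 / 49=-903.73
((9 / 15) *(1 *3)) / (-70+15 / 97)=-873 / 33875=-0.03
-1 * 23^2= -529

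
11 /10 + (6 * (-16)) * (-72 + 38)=32651 /10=3265.10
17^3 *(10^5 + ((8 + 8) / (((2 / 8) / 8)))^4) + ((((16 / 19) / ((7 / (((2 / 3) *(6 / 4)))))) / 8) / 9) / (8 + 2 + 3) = 5253693623922246050 / 15561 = 337619280503968.00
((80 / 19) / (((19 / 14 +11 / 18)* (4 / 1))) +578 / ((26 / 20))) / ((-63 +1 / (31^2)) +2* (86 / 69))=-7290813585 / 990990182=-7.36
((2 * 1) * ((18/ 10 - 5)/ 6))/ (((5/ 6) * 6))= -16/ 75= -0.21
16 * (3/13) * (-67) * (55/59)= -176880/767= -230.61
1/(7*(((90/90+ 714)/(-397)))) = -397/5005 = -0.08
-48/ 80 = -3/ 5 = -0.60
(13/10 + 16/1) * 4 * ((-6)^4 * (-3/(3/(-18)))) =1614297.60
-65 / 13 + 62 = 57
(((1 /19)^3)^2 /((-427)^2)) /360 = 1 /3088018237265640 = 0.00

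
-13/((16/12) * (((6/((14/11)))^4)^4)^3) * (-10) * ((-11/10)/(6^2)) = -477143786824823630735992743416437582454413/33768958499679874322555830290276216034324719849769473940901259180582342288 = -0.00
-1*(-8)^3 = 512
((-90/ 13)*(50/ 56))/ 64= -1125/ 11648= -0.10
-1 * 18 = -18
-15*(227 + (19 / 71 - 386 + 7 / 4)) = 668745 / 284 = 2354.74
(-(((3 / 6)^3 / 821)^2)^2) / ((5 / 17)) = -17 / 9304704403066880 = -0.00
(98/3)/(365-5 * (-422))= 98/7425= 0.01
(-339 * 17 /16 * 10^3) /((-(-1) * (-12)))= 240125 /8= 30015.62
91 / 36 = 2.53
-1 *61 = -61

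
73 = 73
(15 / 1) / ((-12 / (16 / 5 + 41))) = -221 / 4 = -55.25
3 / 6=1 / 2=0.50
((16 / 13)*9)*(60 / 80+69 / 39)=4716 / 169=27.91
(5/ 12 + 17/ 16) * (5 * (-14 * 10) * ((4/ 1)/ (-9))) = 12425/ 27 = 460.19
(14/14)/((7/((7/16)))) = 1/16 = 0.06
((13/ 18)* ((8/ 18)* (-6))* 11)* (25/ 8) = -3575/ 54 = -66.20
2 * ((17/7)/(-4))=-17/14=-1.21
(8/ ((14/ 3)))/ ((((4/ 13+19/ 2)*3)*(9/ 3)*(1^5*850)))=52/ 2275875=0.00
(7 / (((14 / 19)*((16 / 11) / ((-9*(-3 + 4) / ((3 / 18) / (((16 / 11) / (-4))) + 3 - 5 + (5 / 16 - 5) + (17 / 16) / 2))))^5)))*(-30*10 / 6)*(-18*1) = 25290553307836608 / 4129796175875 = 6123.92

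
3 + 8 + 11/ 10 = 121/ 10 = 12.10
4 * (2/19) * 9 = 72/19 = 3.79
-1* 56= -56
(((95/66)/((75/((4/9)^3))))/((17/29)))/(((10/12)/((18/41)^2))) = 141056/212184225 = 0.00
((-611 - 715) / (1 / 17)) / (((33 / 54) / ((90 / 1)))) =-36518040 / 11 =-3319821.82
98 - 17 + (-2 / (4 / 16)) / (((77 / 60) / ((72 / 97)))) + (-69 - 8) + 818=6104958 / 7469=817.37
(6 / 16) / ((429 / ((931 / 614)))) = 931 / 702416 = 0.00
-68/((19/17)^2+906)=-19652/262195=-0.07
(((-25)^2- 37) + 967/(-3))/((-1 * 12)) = -22.14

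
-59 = -59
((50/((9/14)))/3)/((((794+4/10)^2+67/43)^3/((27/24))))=217401953125/1873334248136541258742089618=0.00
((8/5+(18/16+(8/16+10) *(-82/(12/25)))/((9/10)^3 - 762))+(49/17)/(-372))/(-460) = -31670171179/3690946316400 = -0.01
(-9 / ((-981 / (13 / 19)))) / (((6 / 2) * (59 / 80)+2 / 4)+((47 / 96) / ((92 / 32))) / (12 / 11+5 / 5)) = 1650480 / 734623049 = 0.00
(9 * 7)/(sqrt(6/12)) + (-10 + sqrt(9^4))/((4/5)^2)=63 * sqrt(2) + 1775/16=200.03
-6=-6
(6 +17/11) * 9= 747/11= 67.91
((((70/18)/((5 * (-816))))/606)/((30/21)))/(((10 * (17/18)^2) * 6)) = -49/2381822400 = -0.00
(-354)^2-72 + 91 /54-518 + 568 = 6765967 /54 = 125295.69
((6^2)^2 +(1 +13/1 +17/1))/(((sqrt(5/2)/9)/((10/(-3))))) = -7962 * sqrt(10) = -25178.05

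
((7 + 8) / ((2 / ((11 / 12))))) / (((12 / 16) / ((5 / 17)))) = 275 / 102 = 2.70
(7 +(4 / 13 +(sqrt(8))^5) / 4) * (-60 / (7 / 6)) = -11520 * sqrt(2) / 7-33120 / 91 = -2691.35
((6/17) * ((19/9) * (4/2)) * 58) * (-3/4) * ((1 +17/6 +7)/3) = -35815/153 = -234.08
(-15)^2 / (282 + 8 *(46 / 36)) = 405 / 526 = 0.77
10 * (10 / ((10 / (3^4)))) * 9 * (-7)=-51030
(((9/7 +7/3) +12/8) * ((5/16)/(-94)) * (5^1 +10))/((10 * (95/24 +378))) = -3225/48255088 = -0.00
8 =8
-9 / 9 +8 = 7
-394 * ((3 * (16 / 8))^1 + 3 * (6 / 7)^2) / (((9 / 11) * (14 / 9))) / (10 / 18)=-4571.55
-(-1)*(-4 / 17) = -4 / 17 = -0.24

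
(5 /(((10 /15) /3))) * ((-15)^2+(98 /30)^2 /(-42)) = 303407 /60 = 5056.78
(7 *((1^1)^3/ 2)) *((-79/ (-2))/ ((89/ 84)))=11613/ 89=130.48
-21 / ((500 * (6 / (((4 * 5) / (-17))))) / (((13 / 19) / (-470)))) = -91 / 7590500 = -0.00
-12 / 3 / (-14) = 2 / 7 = 0.29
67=67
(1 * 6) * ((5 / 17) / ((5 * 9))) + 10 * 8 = 4082 / 51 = 80.04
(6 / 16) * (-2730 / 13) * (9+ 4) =-4095 / 4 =-1023.75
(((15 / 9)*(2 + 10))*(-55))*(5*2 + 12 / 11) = -12200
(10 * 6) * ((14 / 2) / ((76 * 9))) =35 / 57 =0.61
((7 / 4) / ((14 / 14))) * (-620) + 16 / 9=-9749 / 9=-1083.22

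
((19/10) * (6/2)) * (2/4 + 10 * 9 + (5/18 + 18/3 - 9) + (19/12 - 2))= 11951/24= 497.96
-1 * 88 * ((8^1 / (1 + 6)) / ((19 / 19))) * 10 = -1005.71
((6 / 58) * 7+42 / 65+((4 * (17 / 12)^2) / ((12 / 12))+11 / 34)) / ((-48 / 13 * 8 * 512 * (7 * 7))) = -11215031 / 854902702080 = -0.00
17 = 17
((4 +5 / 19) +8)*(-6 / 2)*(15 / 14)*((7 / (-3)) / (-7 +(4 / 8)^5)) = -55920 / 4237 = -13.20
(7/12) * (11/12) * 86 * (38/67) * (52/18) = 817817/10854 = 75.35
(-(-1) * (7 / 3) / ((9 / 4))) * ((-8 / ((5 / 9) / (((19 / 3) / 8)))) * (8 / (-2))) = 2128 / 45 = 47.29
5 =5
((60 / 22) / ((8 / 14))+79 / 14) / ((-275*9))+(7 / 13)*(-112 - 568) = -907147426 / 2477475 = -366.16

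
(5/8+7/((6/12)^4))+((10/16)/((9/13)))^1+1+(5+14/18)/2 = 1409/12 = 117.42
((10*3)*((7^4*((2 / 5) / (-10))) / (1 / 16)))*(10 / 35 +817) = -188381088 / 5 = -37676217.60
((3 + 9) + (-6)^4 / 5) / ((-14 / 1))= -678 / 35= -19.37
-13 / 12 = -1.08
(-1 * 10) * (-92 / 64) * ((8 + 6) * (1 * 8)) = 1610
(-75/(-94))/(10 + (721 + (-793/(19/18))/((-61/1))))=1425/1327562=0.00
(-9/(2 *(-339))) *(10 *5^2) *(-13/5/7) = -975/791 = -1.23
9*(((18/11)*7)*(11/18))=63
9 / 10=0.90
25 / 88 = 0.28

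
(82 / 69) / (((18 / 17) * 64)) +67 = 2663545 / 39744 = 67.02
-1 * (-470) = 470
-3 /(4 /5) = -15 /4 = -3.75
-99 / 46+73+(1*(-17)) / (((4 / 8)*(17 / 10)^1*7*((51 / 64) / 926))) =-53359417 / 16422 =-3249.26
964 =964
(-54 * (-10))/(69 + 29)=270/49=5.51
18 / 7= 2.57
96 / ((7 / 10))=960 / 7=137.14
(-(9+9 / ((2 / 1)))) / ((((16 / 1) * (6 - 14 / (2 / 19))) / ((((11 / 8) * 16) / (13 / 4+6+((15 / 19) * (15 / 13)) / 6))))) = 73359 / 4718812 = 0.02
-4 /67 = -0.06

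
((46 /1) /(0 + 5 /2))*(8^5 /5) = 3014656 /25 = 120586.24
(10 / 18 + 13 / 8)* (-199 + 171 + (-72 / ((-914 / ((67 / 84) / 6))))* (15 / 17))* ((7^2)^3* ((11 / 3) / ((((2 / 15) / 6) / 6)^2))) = -59647762594953225 / 31076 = -1919415709710.17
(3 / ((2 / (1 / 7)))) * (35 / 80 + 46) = 2229 / 224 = 9.95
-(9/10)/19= -9/190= -0.05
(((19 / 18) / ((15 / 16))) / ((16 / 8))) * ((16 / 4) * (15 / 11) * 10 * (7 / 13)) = 21280 / 1287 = 16.53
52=52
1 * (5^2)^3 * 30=468750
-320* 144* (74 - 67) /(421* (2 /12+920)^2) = -0.00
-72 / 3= -24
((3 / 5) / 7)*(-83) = -249 / 35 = -7.11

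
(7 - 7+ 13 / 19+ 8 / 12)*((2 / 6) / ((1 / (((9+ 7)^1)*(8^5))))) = 40370176 / 171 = 236082.90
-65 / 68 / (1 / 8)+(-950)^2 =15342370 / 17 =902492.35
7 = 7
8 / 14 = 4 / 7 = 0.57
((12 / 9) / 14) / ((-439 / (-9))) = 6 / 3073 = 0.00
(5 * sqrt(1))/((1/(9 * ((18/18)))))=45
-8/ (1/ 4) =-32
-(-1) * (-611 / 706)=-611 / 706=-0.87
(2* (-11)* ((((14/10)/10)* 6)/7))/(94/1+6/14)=-462/16525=-0.03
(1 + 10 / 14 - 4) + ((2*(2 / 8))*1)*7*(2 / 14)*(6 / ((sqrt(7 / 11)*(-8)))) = -16 / 7 - 3*sqrt(77) / 56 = -2.76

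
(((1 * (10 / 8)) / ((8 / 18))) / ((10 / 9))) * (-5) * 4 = -405 / 8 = -50.62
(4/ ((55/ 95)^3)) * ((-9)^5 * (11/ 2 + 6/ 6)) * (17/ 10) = -89508777111/ 6655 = -13449853.81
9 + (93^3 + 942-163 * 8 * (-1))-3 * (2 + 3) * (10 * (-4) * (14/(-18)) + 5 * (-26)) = 2424286/3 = 808095.33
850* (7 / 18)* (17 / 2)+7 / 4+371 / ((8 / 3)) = 2950.60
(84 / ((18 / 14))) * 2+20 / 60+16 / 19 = 2505 / 19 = 131.84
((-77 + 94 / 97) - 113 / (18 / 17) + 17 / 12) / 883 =-633227 / 3083436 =-0.21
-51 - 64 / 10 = -287 / 5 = -57.40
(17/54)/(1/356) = 3026/27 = 112.07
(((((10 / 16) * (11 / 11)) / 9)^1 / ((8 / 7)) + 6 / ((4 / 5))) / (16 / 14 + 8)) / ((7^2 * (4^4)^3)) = 4355 / 4329327034368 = 0.00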